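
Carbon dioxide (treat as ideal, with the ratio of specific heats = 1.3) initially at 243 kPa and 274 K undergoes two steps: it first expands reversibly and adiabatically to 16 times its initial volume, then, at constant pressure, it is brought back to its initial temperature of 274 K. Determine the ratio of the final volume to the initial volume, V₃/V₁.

Adiabatic step: V₂/V₁ = 16; T₂ = T₁·(1/16)^(0.3) = 119.3 K.
Isobaric step: V₃/V₂ = T₃/T₂ = 274/119.3.
V₃/V₁ = (V₂/V₁)(V₃/V₂) = 16 × (274/119.3) = 36.76.

V₃/V₁ ≈ 36.8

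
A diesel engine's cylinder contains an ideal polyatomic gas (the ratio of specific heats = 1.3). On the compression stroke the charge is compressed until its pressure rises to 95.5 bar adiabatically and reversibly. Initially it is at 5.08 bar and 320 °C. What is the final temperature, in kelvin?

T₂ ≈ 1170 K

Along an adiabat T P^((1−γ)/γ) is constant, so T₂ = T₁ (P₂/P₁)^((γ−1)/γ).
T₁ = 320 °C = 593.1 K.
T₂ = 593.1 × (95.5/5.08)^(0.231) = 1167 K.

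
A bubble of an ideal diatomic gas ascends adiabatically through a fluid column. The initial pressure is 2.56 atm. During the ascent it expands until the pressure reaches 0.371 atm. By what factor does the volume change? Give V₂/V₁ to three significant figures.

From PV^γ = const, V₂/V₁ = (P₁/P₂)^(1/γ).
For a diatomic ideal gas γ = 7/5.
V₂/V₁ = (2.56/0.371)^(5/7) = 3.974.

V₂/V₁ ≈ 3.97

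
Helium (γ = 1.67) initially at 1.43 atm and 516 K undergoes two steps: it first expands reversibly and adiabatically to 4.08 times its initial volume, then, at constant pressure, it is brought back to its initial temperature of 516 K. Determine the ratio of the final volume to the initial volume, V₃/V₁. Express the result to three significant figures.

V₃/V₁ ≈ 10.5

Adiabatic step: V₂/V₁ = 4.08; T₂ = T₁·(1/4.08)^(0.67) = 201.1 K.
Isobaric step: V₃/V₂ = T₃/T₂ = 516/201.1.
V₃/V₁ = (V₂/V₁)(V₃/V₂) = 4.08 × (516/201.1) = 10.47.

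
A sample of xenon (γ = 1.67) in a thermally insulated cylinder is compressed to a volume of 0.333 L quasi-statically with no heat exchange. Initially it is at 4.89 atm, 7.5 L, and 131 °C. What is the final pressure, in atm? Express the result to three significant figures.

Since PV^γ is constant along a reversible adiabat, P₂ = P₁ (V₁/V₂)^γ.
P₂ = 4.89 × (7.5/0.333)^(1.67) = 887.5 atm.

P₂ ≈ 888 atm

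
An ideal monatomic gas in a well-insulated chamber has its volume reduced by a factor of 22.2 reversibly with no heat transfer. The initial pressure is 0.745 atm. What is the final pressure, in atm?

P₂ ≈ 131 atm

Since PV^γ is constant along a reversible adiabat, P₂ = P₁ (V₁/V₂)^γ.
For a monatomic ideal gas γ = 5/3.
P₂ = 0.745 × 22.2^(5/3) = 130.6 atm.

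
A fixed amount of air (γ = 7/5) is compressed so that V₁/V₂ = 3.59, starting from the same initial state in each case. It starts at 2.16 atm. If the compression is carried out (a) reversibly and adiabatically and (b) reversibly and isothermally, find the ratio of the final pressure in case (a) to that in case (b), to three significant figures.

Isothermal: P_b = P₁(V₁/V₂) = 2.16×3.59.
Adiabatic: P_a = P₁(V₁/V₂)^γ = 2.16×3.59^(7/5).
P_a/P_b = (V₁/V₂)^(γ−1) = 3.59^(2/5) = 1.667.

P_adiabatic / P_isothermal ≈ 1.67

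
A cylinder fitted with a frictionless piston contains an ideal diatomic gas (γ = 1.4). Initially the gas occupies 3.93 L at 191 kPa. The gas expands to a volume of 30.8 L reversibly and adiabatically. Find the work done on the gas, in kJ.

W ≈ -1.05 kJ

P₂ = P₁(V₁/V₂)^γ = 191×(3.93/30.8)^(1.4) = 10.7 kPa.
For a reversible adiabat, W_by_gas = (P₁V₁ − P₂V₂)/(γ−1).
W_by = (191000×0.00393 − 10700×0.0308) / (0.4) = 1053 J.
W_on_gas = −W_by = -1053 J.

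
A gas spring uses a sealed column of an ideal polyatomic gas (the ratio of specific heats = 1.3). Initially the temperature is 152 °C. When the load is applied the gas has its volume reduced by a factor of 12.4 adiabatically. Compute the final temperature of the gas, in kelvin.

Adiabatic: T₁V₁^(γ−1) = T₂V₂^(γ−1) ⇒ T₂ = T₁ (V₁/V₂)^(γ−1).
T₁ = 152 °C = 425.1 K.
T₂ = 425.1 × 12.4^(0.3) = 904.8 K.

T₂ ≈ 905 K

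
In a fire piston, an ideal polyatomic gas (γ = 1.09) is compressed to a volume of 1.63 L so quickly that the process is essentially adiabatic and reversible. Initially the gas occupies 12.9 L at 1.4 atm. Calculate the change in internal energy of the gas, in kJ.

ΔU ≈ 4.16 kJ

P₂ = P₁(V₁/V₂)^γ = 1.4×(12.9/1.63)^(1.09) = 13.35 atm.
For a reversible adiabat, W_by_gas = (P₁V₁ − P₂V₂)/(γ−1).
W_by = (141900×0.0129 − 1.352×10^6×0.00163) / (0.09) = -4161 J.
Q = 0 ⇒ ΔU = −W_by = 4161 J.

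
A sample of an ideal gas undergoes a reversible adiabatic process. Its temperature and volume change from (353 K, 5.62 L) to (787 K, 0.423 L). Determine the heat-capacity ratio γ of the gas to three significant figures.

γ ≈ 1.31

TV^(γ−1) = const ⇒ γ − 1 = ln(T₂/T₁) / ln(V₁/V₂).
γ = 1 + ln(787/353) / ln(5.62/0.423) = 1.31.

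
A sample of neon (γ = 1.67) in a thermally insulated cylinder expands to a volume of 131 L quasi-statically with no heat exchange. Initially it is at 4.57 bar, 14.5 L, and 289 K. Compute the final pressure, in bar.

P₂ ≈ 0.116 bar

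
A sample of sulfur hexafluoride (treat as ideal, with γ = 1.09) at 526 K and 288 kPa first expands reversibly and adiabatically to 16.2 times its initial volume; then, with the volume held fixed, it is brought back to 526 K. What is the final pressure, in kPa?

Adiabatic step (PV^γ = const): P₂ = 288×(1/16.2)^(1.09) = 13.84 kPa; T₂ = 526×(1/16.2)^(0.09) = 409.4 K.
Isochoric: P₃ = P₂(T₃/T₂) = 13.84 × (526/409.4) = 17.78 kPa.

P₃ ≈ 17.8 kPa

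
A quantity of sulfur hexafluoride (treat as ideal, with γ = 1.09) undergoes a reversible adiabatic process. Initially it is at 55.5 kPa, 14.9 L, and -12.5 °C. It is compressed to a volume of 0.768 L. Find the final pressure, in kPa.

Since PV^γ is constant along a reversible adiabat, P₂ = P₁ (V₁/V₂)^γ.
P₂ = 55.5 × (14.9/0.768)^(1.09) = 1406 kPa.

P₂ ≈ 1410 kPa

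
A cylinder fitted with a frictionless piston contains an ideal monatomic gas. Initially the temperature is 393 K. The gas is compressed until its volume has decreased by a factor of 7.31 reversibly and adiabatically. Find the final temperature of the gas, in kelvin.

T₂ ≈ 1480 K

Adiabatic: T₁V₁^(γ−1) = T₂V₂^(γ−1) ⇒ T₂ = T₁ (V₁/V₂)^(γ−1).
For a monatomic ideal gas γ = 5/3, so γ−1 = 2/3.
T₂ = 393 × 7.31^(2/3) = 1480 K.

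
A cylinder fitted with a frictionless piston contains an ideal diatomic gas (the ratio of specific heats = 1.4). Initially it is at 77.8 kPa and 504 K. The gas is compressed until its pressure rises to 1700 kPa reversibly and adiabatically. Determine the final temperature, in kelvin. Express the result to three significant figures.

Along an adiabat T P^((1−γ)/γ) is constant, so T₂ = T₁ (P₂/P₁)^((γ−1)/γ).
T₂ = 504 × (1700/77.8)^(0.286) = 1217 K.

T₂ ≈ 1220 K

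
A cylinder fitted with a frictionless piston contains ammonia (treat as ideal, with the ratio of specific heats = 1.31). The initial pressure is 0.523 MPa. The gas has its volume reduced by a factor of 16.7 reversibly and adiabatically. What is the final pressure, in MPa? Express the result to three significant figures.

P₂ ≈ 20.9 MPa

Since PV^γ is constant along a reversible adiabat, P₂ = P₁ (V₁/V₂)^γ.
P₂ = 0.523 × 16.7^(1.31) = 20.91 MPa.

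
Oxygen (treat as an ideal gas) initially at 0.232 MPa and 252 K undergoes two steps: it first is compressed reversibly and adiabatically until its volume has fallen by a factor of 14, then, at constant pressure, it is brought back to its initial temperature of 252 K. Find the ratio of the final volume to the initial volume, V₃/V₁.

V₃/V₁ ≈ 0.0249

For a diatomic ideal gas γ = 7/5.
Adiabatic step: V₂/V₁ = 0.07143; T₂ = T₁·14^(2/5) = 724.2 K.
Isobaric step: V₃/V₂ = T₃/T₂ = 252/724.2.
V₃/V₁ = (V₂/V₁)(V₃/V₂) = 0.07143 × (252/724.2) = 0.02486.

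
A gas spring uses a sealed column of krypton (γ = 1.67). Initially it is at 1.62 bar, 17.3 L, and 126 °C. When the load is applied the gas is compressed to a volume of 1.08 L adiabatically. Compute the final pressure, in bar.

Since PV^γ is constant along a reversible adiabat, P₂ = P₁ (V₁/V₂)^γ.
P₂ = 1.62 × (17.3/1.08)^(1.67) = 166.4 bar.

P₂ ≈ 166 bar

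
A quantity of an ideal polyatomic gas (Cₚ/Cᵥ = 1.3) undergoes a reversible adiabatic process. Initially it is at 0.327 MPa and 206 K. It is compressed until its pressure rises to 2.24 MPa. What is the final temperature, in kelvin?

T₂ ≈ 321 K

Adiabatic: T₂/T₁ = (P₂/P₁)^((γ−1)/γ).
T₂ = 206 × (2.24/0.327)^(0.231) = 321.2 K.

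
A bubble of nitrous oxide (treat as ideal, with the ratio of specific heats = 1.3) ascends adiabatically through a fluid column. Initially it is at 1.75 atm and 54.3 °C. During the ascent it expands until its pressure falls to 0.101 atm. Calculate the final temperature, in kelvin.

T₂ ≈ 170 K

Along an adiabat T P^((1−γ)/γ) is constant, so T₂ = T₁ (P₂/P₁)^((γ−1)/γ).
T₁ = 54.3 °C = 327.4 K.
T₂ = 327.4 × (0.101/1.75)^(0.231) = 169.5 K.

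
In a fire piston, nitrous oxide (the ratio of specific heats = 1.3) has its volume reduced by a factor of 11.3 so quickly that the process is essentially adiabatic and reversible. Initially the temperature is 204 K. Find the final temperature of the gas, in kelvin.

T₂ ≈ 422 K

Adiabatic: T₁V₁^(γ−1) = T₂V₂^(γ−1) ⇒ T₂ = T₁ (V₁/V₂)^(γ−1).
T₂ = 204 × 11.3^(0.3) = 422.2 K.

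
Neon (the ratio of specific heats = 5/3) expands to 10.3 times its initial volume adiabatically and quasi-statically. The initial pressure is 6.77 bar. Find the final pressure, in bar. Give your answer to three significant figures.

P₂ ≈ 0.139 bar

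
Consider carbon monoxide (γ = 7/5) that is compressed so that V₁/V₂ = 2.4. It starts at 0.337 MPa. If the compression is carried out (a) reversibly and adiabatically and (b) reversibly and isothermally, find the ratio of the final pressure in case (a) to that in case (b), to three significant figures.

P_adiabatic / P_isothermal ≈ 1.42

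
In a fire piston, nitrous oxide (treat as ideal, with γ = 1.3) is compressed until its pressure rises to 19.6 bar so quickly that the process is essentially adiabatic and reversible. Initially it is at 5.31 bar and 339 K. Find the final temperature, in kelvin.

Along an adiabat T P^((1−γ)/γ) is constant, so T₂ = T₁ (P₂/P₁)^((γ−1)/γ).
T₂ = 339 × (19.6/5.31)^(0.231) = 458.2 K.

T₂ ≈ 458 K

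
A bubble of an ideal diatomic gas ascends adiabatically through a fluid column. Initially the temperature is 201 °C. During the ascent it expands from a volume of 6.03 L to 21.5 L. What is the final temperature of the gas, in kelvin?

T₂ ≈ 285 K

Adiabatic: T₁V₁^(γ−1) = T₂V₂^(γ−1) ⇒ T₂ = T₁ (V₁/V₂)^(γ−1).
For a diatomic ideal gas γ = 7/5, so γ−1 = 2/5.
T₁ = 201 °C = 474.1 K.
T₂ = 474.1 × (6.03/21.5)^(2/5) = 285.1 K.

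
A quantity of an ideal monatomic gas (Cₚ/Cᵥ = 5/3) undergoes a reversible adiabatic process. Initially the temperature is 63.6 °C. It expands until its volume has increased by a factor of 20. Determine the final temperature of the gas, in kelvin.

T₂ ≈ 45.7 K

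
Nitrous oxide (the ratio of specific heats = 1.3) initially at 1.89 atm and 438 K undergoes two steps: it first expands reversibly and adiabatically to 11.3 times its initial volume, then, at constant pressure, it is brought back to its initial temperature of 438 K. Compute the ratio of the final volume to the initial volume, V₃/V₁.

V₃/V₁ ≈ 23.4

Adiabatic step: V₂/V₁ = 11.3; T₂ = T₁·(1/11.3)^(0.3) = 211.6 K.
Isobaric step: V₃/V₂ = T₃/T₂ = 438/211.6.
V₃/V₁ = (V₂/V₁)(V₃/V₂) = 11.3 × (438/211.6) = 23.39.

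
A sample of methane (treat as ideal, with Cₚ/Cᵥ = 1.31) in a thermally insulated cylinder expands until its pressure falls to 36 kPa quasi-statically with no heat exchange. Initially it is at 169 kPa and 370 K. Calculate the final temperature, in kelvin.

Along an adiabat T P^((1−γ)/γ) is constant, so T₂ = T₁ (P₂/P₁)^((γ−1)/γ).
T₂ = 370 × (36/169)^(0.237) = 256.6 K.

T₂ ≈ 257 K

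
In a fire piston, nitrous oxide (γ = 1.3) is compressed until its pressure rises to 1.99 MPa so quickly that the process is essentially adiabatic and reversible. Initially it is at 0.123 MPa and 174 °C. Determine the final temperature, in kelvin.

Along an adiabat T P^((1−γ)/γ) is constant, so T₂ = T₁ (P₂/P₁)^((γ−1)/γ).
T₁ = 174 °C = 447.1 K.
T₂ = 447.1 × (1.99/0.123)^(0.231) = 850 K.

T₂ ≈ 850 K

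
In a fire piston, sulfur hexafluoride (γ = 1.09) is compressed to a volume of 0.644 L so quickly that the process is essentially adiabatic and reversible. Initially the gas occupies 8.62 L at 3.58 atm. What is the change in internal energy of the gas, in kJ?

P₂ = P₁(V₁/V₂)^γ = 3.58×(8.62/0.644)^(1.09) = 60.52 atm.
For a reversible adiabat, W_by_gas = (P₁V₁ − P₂V₂)/(γ−1).
W_by = (362700×0.00862 − 6.132×10^6×0.000644) / (0.09) = -9137 J.
Q = 0 ⇒ ΔU = −W_by = 9137 J.

ΔU ≈ 9.14 kJ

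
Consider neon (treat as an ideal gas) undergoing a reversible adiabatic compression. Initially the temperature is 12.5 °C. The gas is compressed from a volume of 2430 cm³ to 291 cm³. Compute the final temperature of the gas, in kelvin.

T₂ ≈ 1180 K

For a reversible adiabat TV^(γ−1) is constant, so T₂ = T₁ (V₁/V₂)^(γ−1).
For a monatomic ideal gas γ = 5/3, so γ−1 = 2/3.
T₁ = 12.5 °C = 285.6 K.
T₂ = 285.6 × (2430/291)^(2/3) = 1176 K.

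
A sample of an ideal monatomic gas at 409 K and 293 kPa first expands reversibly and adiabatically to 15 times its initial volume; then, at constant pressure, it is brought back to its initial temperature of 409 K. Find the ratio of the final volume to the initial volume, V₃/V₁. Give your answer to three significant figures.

V₃/V₁ ≈ 91.2

For a monatomic ideal gas γ = 5/3.
Adiabatic step: V₂/V₁ = 15; T₂ = T₁·(1/15)^(2/3) = 67.25 K.
Isobaric step: V₃/V₂ = T₃/T₂ = 409/67.25.
V₃/V₁ = (V₂/V₁)(V₃/V₂) = 15 × (409/67.25) = 91.23.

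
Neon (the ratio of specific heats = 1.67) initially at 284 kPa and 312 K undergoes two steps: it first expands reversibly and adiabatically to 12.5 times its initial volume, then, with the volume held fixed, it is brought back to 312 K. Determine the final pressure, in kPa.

P₃ ≈ 22.7 kPa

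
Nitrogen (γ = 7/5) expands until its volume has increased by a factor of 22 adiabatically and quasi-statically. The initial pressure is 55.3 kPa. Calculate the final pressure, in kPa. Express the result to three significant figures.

Since PV^γ is constant along a reversible adiabat, P₂ = P₁ (V₁/V₂)^γ.
P₂ = 55.3 × (1/22)^(7/5) = 0.73 kPa.

P₂ ≈ 0.730 kPa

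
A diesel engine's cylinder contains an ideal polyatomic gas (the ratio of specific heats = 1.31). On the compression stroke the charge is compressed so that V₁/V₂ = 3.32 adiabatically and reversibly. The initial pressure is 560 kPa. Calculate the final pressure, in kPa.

P₂ ≈ 2700 kPa

Adiabatic: P₁V₁^γ = P₂V₂^γ ⇒ P₂ = P₁ (V₁/V₂)^γ.
P₂ = 560 × 3.32^(1.31) = 2697 kPa.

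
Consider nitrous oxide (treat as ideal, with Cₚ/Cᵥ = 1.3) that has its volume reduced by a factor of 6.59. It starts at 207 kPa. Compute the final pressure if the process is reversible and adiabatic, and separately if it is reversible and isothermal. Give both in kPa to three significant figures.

adiabatic: 2400 kPa; isothermal: 1360 kPa

Isothermal: P₂ = P₁(V₁/V₂) = 207×6.59 = 1364 kPa.
Adiabatic: P₂ = P₁(V₁/V₂)^γ = 207×6.59^(1.3) = 2402 kPa.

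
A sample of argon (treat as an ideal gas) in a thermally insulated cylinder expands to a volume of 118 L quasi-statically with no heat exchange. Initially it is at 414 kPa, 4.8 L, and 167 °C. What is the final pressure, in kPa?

Since PV^γ is constant along a reversible adiabat, P₂ = P₁ (V₁/V₂)^γ.
γ = 5/3 for a monatomic ideal gas.
P₂ = 414 × (4.8/118)^(5/3) = 1.992 kPa.

P₂ ≈ 1.99 kPa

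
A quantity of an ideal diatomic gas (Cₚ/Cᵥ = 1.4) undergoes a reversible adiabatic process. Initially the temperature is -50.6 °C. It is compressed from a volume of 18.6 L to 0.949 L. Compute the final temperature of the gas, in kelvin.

T₂ ≈ 732 K

Adiabatic: T₁V₁^(γ−1) = T₂V₂^(γ−1) ⇒ T₂ = T₁ (V₁/V₂)^(γ−1).
T₁ = -50.6 °C = 222.5 K.
T₂ = 222.5 × (18.6/0.949)^(0.4) = 731.7 K.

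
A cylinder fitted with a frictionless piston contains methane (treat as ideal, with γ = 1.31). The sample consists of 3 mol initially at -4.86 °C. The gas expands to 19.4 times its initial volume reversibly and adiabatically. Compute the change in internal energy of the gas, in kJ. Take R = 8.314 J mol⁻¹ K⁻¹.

Adiabatic: T₁V₁^(γ−1) = T₂V₂^(γ−1) ⇒ T₂ = T₁ (V₁/V₂)^(γ−1).
T₁ = -4.86 °C = 268.3 K.
T₂ = 268.3 × (1/19.4)^(0.31) = 107 K.
Q = 0, so ΔU = W_on_gas = nCᵥΔT with Cᵥ = R/(γ−1) = 26.82 J/(mol·K).
ΔU = 3 × 26.82 × (107 − 268.3) = -12980 J.

ΔU ≈ -13.0 kJ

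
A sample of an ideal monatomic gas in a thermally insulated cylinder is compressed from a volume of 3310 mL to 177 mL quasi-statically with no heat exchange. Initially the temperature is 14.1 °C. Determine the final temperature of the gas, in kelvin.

Adiabatic: T₁V₁^(γ−1) = T₂V₂^(γ−1) ⇒ T₂ = T₁ (V₁/V₂)^(γ−1).
For a monatomic ideal gas γ = 5/3, so γ−1 = 2/3.
T₁ = 14.1 °C = 287.2 K.
T₂ = 287.2 × (3310/177)^(2/3) = 2024 K.

T₂ ≈ 2020 K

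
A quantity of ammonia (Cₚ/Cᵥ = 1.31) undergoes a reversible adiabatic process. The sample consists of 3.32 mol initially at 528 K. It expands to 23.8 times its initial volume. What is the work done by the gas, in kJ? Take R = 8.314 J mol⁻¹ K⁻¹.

For a reversible adiabat TV^(γ−1) is constant, so T₂ = T₁ (V₁/V₂)^(γ−1).
T₂ = 528 × (1/23.8)^(0.31) = 197.6 K.
Q = 0, so ΔU = W_on_gas = nCᵥΔT with Cᵥ = R/(γ−1) = 26.82 J/(mol·K).
ΔU = 3.32 × 26.82 × (197.6 − 528) = -29410 J.
Work done by the gas = −ΔU = 29410 J.

W ≈ 29.4 kJ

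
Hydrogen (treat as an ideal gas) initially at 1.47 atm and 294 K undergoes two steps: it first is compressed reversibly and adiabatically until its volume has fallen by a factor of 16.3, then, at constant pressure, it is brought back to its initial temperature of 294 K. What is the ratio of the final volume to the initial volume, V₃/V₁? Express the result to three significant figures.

V₃/V₁ ≈ 0.0201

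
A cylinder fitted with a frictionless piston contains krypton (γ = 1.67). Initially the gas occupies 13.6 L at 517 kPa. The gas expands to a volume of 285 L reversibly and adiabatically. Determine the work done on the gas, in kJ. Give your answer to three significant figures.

W ≈ -9.13 kJ

P₂ = P₁(V₁/V₂)^γ = 517×(13.6/285)^(1.67) = 3.213 kPa.
For a reversible adiabat, W_by_gas = (P₁V₁ − P₂V₂)/(γ−1).
W_by = (517000×0.0136 − 3213×0.285) / (0.67) = 9128 J.
W_on_gas = −W_by = -9128 J.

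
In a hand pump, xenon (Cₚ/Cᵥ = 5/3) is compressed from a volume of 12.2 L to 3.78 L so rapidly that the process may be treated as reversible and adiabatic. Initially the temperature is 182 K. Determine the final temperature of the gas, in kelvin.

For a reversible adiabat TV^(γ−1) is constant, so T₂ = T₁ (V₁/V₂)^(γ−1).
T₂ = 182 × (12.2/3.78)^(2/3) = 397.5 K.

T₂ ≈ 397 K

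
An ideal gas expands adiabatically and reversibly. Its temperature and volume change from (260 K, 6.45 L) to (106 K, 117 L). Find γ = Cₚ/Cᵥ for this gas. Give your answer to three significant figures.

TV^(γ−1) = const ⇒ γ − 1 = ln(T₂/T₁) / ln(V₁/V₂).
γ = 1 + ln(106/260) / ln(6.45/117) = 1.31.

γ ≈ 1.31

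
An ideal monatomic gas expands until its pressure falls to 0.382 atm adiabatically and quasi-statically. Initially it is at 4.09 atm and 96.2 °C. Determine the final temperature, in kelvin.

Along an adiabat T P^((1−γ)/γ) is constant, so T₂ = T₁ (P₂/P₁)^((γ−1)/γ).
For a monatomic ideal gas γ = 5/3, so (γ−1)/γ = 2/5.
T₁ = 96.2 °C = 369.3 K.
T₂ = 369.3 × (0.382/4.09)^(2/5) = 143.1 K.

T₂ ≈ 143 K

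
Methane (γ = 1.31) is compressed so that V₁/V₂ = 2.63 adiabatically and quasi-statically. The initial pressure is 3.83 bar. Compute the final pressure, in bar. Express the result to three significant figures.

P₂ ≈ 13.6 bar

Since PV^γ is constant along a reversible adiabat, P₂ = P₁ (V₁/V₂)^γ.
P₂ = 3.83 × 2.63^(1.31) = 13.59 bar.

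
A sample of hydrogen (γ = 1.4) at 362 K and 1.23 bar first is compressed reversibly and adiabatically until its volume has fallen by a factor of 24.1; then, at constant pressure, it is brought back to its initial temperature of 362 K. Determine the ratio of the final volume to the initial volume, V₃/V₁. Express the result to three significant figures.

Adiabatic step: V₂/V₁ = 0.04149; T₂ = T₁·24.1^(0.4) = 1293 K.
Isobaric step: V₃/V₂ = T₃/T₂ = 362/1293.
V₃/V₁ = (V₂/V₁)(V₃/V₂) = 0.04149 × (362/1293) = 0.01162.

V₃/V₁ ≈ 0.0116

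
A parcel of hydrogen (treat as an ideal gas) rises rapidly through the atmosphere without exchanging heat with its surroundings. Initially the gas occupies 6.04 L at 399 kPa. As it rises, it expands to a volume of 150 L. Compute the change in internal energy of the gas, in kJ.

ΔU ≈ -4.36 kJ

γ = 7/5 for a diatomic ideal gas.
P₂ = P₁(V₁/V₂)^γ = 399×(6.04/150)^(7/5) = 4.445 kPa.
For a reversible adiabat, W_by_gas = (P₁V₁ − P₂V₂)/(γ−1).
W_by = (399000×0.00604 − 4445×0.15) / (2/5) = 4358 J.
Q = 0 ⇒ ΔU = −W_by = -4358 J.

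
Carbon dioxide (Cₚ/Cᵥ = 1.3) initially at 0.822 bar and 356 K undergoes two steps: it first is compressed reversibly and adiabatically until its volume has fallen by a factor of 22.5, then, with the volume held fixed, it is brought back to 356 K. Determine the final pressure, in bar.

Adiabatic step (PV^γ = const): P₂ = 0.822×22.5^(1.3) = 47.07 bar; T₂ = 356×22.5^(0.3) = 906 K.
Isochoric: P₃ = P₂(T₃/T₂) = 47.07 × (356/906) = 18.49 bar.

P₃ ≈ 18.5 bar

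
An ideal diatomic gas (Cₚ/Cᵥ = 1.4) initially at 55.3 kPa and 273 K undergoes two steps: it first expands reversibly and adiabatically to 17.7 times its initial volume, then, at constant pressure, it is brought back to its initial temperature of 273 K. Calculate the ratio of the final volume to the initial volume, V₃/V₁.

V₃/V₁ ≈ 55.9

Adiabatic step: V₂/V₁ = 17.7; T₂ = T₁·(1/17.7)^(0.4) = 86.49 K.
Isobaric step: V₃/V₂ = T₃/T₂ = 273/86.49.
V₃/V₁ = (V₂/V₁)(V₃/V₂) = 17.7 × (273/86.49) = 55.87.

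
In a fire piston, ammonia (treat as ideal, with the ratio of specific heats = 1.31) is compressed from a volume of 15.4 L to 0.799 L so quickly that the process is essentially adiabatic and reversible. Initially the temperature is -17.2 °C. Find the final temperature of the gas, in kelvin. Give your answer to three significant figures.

T₂ ≈ 640 K

Adiabatic: T₁V₁^(γ−1) = T₂V₂^(γ−1) ⇒ T₂ = T₁ (V₁/V₂)^(γ−1).
T₁ = -17.2 °C = 255.9 K.
T₂ = 255.9 × (15.4/0.799)^(0.31) = 640.5 K.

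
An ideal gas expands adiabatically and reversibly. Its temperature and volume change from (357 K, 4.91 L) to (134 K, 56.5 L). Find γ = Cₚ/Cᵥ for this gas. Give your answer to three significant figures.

γ ≈ 1.40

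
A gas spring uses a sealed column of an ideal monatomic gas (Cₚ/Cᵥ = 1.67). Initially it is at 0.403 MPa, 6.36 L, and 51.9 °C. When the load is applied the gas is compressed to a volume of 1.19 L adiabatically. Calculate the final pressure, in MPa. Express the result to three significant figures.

P₂ ≈ 6.62 MPa

Adiabatic: P₁V₁^γ = P₂V₂^γ ⇒ P₂ = P₁ (V₁/V₂)^γ.
P₂ = 0.403 × (6.36/1.19)^(1.67) = 6.621 MPa.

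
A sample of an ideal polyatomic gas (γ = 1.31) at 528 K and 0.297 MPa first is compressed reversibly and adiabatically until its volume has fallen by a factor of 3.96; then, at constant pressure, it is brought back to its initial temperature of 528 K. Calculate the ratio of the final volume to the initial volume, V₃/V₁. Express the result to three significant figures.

V₃/V₁ ≈ 0.165

Adiabatic step: V₂/V₁ = 0.2525; T₂ = T₁·3.96^(0.31) = 808.9 K.
Isobaric step: V₃/V₂ = T₃/T₂ = 528/808.9.
V₃/V₁ = (V₂/V₁)(V₃/V₂) = 0.2525 × (528/808.9) = 0.1648.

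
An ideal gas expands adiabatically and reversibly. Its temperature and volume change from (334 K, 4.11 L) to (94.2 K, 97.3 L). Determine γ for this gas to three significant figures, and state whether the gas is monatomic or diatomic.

TV^(γ−1) = const ⇒ γ − 1 = ln(T₂/T₁) / ln(V₁/V₂).
γ = 1 + ln(94.2/334) / ln(4.11/97.3) = 1.4.
γ ≈ 1.40 is close to 7/5, so the gas is diatomic.

γ ≈ 1.40; diatomic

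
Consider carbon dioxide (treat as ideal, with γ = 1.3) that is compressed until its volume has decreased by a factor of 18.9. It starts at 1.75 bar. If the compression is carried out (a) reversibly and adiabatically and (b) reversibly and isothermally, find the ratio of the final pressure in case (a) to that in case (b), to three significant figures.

P_adiabatic / P_isothermal ≈ 2.42

Isothermal: P_b = P₁(V₁/V₂) = 1.75×18.9.
Adiabatic: P_a = P₁(V₁/V₂)^γ = 1.75×18.9^(1.3).
P_a/P_b = (V₁/V₂)^(γ−1) = 18.9^(0.3) = 2.415.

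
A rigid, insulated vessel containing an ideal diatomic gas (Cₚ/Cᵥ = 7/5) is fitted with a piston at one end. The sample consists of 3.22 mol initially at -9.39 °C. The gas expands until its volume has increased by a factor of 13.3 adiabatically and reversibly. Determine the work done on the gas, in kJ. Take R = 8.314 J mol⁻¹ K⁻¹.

W ≈ -11.4 kJ

Adiabatic: T₁V₁^(γ−1) = T₂V₂^(γ−1) ⇒ T₂ = T₁ (V₁/V₂)^(γ−1).
T₁ = -9.39 °C = 263.8 K.
T₂ = 263.8 × (1/13.3)^(2/5) = 93.68 K.
Q = 0, so ΔU = W_on_gas = nCᵥΔT with Cᵥ = R/(γ−1) = 20.79 J/(mol·K).
ΔU = 3.22 × 20.79 × (93.68 − 263.8) = -11380 J.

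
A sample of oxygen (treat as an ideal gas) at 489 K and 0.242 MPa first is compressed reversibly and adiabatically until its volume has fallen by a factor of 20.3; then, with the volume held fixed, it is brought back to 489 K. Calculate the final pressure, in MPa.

For a diatomic ideal gas γ = 7/5.
Adiabatic step (PV^γ = const): P₂ = 0.242×20.3^(7/5) = 16.38 MPa; T₂ = 489×20.3^(2/5) = 1630 K.
Isochoric: P₃ = P₂(T₃/T₂) = 16.38 × (489/1630) = 4.913 MPa.

P₃ ≈ 4.91 MPa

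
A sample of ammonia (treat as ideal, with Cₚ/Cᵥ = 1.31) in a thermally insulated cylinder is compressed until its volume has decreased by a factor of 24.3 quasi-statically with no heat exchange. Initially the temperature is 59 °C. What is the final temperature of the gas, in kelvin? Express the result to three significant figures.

Adiabatic: T₁V₁^(γ−1) = T₂V₂^(γ−1) ⇒ T₂ = T₁ (V₁/V₂)^(γ−1).
T₁ = 59 °C = 332.1 K.
T₂ = 332.1 × 24.3^(0.31) = 893 K.

T₂ ≈ 893 K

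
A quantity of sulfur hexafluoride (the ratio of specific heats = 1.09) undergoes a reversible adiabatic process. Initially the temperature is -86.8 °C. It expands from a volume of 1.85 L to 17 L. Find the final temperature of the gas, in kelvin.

For a reversible adiabat TV^(γ−1) is constant, so T₂ = T₁ (V₁/V₂)^(γ−1).
T₁ = -86.8 °C = 186.3 K.
T₂ = 186.3 × (1.85/17)^(0.09) = 152.6 K.

T₂ ≈ 153 K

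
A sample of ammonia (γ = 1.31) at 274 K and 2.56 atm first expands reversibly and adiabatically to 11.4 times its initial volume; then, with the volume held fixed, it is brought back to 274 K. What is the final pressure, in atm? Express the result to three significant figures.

Adiabatic step (PV^γ = const): P₂ = 2.56×(1/11.4)^(1.31) = 0.1056 atm; T₂ = 274×(1/11.4)^(0.31) = 128.9 K.
Isochoric: P₃ = P₂(T₃/T₂) = 0.1056 × (274/128.9) = 0.2246 atm.

P₃ ≈ 0.225 atm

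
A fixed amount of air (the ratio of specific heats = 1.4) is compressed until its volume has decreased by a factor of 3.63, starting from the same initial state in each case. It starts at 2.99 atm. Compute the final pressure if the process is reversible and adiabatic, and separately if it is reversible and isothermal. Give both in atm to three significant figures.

adiabatic: 18.2 atm; isothermal: 10.9 atm

Isothermal: P₂ = P₁(V₁/V₂) = 2.99×3.63 = 10.85 atm.
Adiabatic: P₂ = P₁(V₁/V₂)^γ = 2.99×3.63^(1.4) = 18.18 atm.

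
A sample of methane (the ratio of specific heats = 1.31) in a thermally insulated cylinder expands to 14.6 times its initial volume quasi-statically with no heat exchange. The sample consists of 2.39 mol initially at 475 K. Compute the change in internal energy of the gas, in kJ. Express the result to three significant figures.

ΔU ≈ -17.2 kJ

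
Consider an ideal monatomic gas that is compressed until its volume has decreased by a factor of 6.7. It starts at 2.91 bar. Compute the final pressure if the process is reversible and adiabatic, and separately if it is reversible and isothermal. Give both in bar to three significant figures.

For a monatomic ideal gas γ = 5/3.
Isothermal: P₂ = P₁(V₁/V₂) = 2.91×6.7 = 19.5 bar.
Adiabatic: P₂ = P₁(V₁/V₂)^γ = 2.91×6.7^(5/3) = 69.29 bar.

adiabatic: 69.3 bar; isothermal: 19.5 bar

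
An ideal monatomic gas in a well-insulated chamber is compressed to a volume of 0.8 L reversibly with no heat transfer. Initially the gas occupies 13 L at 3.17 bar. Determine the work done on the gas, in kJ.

γ = 5/3 for a monatomic ideal gas.
P₂ = P₁(V₁/V₂)^γ = 3.17×(13/0.8)^(5/3) = 330.5 bar.
For a reversible adiabat, W_by_gas = (P₁V₁ − P₂V₂)/(γ−1).
W_by = (317000×0.013 − 3.305×10^7×0.0008) / (2/3) = -33480 J.
W_on_gas = −W_by = 33480 J.

W ≈ 33.5 kJ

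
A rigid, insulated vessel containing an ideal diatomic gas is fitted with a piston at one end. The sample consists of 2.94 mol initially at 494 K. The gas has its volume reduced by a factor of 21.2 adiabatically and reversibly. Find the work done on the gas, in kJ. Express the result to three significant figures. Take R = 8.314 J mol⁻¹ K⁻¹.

W ≈ 72.2 kJ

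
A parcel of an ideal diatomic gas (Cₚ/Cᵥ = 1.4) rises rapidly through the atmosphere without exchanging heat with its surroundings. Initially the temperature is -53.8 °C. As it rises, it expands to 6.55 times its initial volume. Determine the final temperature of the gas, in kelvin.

Adiabatic: T₁V₁^(γ−1) = T₂V₂^(γ−1) ⇒ T₂ = T₁ (V₁/V₂)^(γ−1).
T₁ = -53.8 °C = 219.3 K.
T₂ = 219.3 × (1/6.55)^(0.4) = 103.4 K.

T₂ ≈ 103 K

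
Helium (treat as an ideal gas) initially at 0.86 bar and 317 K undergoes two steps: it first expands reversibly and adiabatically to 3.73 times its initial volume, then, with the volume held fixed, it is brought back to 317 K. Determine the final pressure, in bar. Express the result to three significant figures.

P₃ ≈ 0.231 bar

For a monatomic ideal gas γ = 5/3.
Adiabatic step (PV^γ = const): P₂ = 0.86×(1/3.73)^(5/3) = 0.09586 bar; T₂ = 317×(1/3.73)^(2/3) = 131.8 K.
Isochoric: P₃ = P₂(T₃/T₂) = 0.09586 × (317/131.8) = 0.2306 bar.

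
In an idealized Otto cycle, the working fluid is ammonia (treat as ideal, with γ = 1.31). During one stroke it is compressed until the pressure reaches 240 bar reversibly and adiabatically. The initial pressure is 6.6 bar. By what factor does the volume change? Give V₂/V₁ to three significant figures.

V₂/V₁ ≈ 0.0644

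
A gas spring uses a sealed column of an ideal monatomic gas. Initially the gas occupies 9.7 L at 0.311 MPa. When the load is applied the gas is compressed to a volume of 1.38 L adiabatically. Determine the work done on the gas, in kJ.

γ = 5/3 for a monatomic ideal gas.
P₂ = P₁(V₁/V₂)^γ = 0.311×(9.7/1.38)^(5/3) = 8.021 MPa.
For a reversible adiabat, W_by_gas = (P₁V₁ − P₂V₂)/(γ−1).
W_by = (311000×0.0097 − 8.021×10^6×0.00138) / (2/3) = -12080 J.
W_on_gas = −W_by = 12080 J.

W ≈ 12.1 kJ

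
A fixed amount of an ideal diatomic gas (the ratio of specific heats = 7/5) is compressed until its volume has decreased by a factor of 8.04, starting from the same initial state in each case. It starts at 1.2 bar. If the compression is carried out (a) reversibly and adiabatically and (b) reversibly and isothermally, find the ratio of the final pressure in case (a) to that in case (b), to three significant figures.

P_adiabatic / P_isothermal ≈ 2.30

Isothermal: P_b = P₁(V₁/V₂) = 1.2×8.04.
Adiabatic: P_a = P₁(V₁/V₂)^γ = 1.2×8.04^(7/5).
P_a/P_b = (V₁/V₂)^(γ−1) = 8.04^(2/5) = 2.302.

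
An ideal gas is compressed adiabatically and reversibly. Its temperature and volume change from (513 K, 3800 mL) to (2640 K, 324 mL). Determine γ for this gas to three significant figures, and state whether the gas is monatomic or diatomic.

γ ≈ 1.67; monatomic

TV^(γ−1) = const ⇒ γ − 1 = ln(T₂/T₁) / ln(V₁/V₂).
γ = 1 + ln(2640/513) / ln(3800/324) = 1.665.
γ ≈ 1.67 is close to 5/3, so the gas is monatomic.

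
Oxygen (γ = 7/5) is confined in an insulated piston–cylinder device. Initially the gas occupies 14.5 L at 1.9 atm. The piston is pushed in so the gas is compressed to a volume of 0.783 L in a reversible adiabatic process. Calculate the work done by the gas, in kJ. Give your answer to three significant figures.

W ≈ -15.5 kJ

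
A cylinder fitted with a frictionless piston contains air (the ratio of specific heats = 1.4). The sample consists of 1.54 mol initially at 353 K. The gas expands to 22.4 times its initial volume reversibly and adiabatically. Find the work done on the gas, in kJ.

For a reversible adiabat TV^(γ−1) is constant, so T₂ = T₁ (V₁/V₂)^(γ−1).
T₂ = 353 × (1/22.4)^(0.4) = 101.8 K.
Q = 0, so ΔU = W_on_gas = nCᵥΔT with Cᵥ = R/(γ−1) = 20.79 J/(mol·K).
ΔU = 1.54 × 20.79 × (101.8 − 353) = -8041 J.

W ≈ -8.04 kJ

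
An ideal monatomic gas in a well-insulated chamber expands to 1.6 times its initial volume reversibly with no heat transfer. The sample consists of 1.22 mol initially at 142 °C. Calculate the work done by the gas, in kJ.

W ≈ 1.70 kJ

For a reversible adiabat TV^(γ−1) is constant, so T₂ = T₁ (V₁/V₂)^(γ−1).
γ = 5/3 for a monatomic ideal gas, so γ−1 = 2/3.
T₁ = 142 °C = 415.1 K.
T₂ = 415.1 × (1/1.6)^(2/3) = 303.5 K.
Q = 0, so ΔU = W_on_gas = nCᵥΔT with Cᵥ = R/(γ−1) = 12.47 J/(mol·K).
ΔU = 1.22 × 12.47 × (303.5 − 415.1) = -1699 J.
Work done by the gas = −ΔU = 1699 J.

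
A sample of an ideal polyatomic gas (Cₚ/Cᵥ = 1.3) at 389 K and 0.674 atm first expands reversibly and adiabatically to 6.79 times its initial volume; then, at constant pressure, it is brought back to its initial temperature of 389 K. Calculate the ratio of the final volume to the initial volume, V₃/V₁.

V₃/V₁ ≈ 12.1

Adiabatic step: V₂/V₁ = 6.79; T₂ = T₁·(1/6.79)^(0.3) = 219 K.
Isobaric step: V₃/V₂ = T₃/T₂ = 389/219.
V₃/V₁ = (V₂/V₁)(V₃/V₂) = 6.79 × (389/219) = 12.06.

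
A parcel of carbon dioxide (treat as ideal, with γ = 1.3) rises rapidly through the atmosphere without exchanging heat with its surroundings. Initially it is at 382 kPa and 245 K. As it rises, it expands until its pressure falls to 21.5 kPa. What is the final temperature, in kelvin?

T₂ ≈ 126 K

Along an adiabat T P^((1−γ)/γ) is constant, so T₂ = T₁ (P₂/P₁)^((γ−1)/γ).
T₂ = 245 × (21.5/382)^(0.231) = 126.1 K.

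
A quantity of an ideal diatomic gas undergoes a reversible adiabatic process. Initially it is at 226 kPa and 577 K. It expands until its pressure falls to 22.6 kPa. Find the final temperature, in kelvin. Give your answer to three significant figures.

T₂ ≈ 299 K

Adiabatic: T₂/T₁ = (P₂/P₁)^((γ−1)/γ).
For a diatomic ideal gas γ = 7/5, so (γ−1)/γ = 2/7.
T₂ = 577 × (22.6/226)^(2/7) = 298.9 K.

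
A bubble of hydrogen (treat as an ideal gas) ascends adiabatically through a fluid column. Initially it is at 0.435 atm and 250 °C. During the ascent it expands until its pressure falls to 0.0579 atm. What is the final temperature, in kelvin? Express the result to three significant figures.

Adiabatic: T₂/T₁ = (P₂/P₁)^((γ−1)/γ).
For a diatomic ideal gas γ = 7/5, so (γ−1)/γ = 2/7.
T₁ = 250 °C = 523.1 K.
T₂ = 523.1 × (0.0579/0.435)^(2/7) = 294 K.

T₂ ≈ 294 K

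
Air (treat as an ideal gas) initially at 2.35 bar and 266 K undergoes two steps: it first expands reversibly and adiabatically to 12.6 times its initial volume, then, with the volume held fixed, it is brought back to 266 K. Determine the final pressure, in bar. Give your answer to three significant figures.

For a diatomic ideal gas γ = 7/5.
Adiabatic step (PV^γ = const): P₂ = 2.35×(1/12.6)^(7/5) = 0.06769 bar; T₂ = 266×(1/12.6)^(2/5) = 96.55 K.
Isochoric: P₃ = P₂(T₃/T₂) = 0.06769 × (266/96.55) = 0.1865 bar.

P₃ ≈ 0.187 bar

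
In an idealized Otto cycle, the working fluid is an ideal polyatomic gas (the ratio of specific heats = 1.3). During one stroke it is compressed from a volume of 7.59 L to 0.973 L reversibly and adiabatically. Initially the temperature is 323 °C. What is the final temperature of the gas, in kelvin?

Adiabatic: T₁V₁^(γ−1) = T₂V₂^(γ−1) ⇒ T₂ = T₁ (V₁/V₂)^(γ−1).
T₁ = 323 °C = 596.1 K.
T₂ = 596.1 × (7.59/0.973)^(0.3) = 1104 K.

T₂ ≈ 1100 K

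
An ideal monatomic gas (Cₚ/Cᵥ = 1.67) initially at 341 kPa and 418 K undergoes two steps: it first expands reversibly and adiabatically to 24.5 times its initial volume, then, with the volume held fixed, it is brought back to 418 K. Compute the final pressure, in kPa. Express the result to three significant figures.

P₃ ≈ 13.9 kPa

Adiabatic step (PV^γ = const): P₂ = 341×(1/24.5)^(1.67) = 1.632 kPa; T₂ = 418×(1/24.5)^(0.67) = 49.03 K.
Isochoric: P₃ = P₂(T₃/T₂) = 1.632 × (418/49.03) = 13.92 kPa.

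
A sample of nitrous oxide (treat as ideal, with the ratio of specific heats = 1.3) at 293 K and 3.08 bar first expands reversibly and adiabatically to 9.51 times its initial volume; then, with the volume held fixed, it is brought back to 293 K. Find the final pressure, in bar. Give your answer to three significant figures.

Adiabatic step (PV^γ = const): P₂ = 3.08×(1/9.51)^(1.3) = 0.1648 bar; T₂ = 293×(1/9.51)^(0.3) = 149.1 K.
Isochoric: P₃ = P₂(T₃/T₂) = 0.1648 × (293/149.1) = 0.3239 bar.

P₃ ≈ 0.324 bar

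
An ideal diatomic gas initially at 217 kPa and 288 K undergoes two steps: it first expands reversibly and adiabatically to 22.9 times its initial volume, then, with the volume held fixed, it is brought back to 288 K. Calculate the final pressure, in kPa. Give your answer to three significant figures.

P₃ ≈ 9.48 kPa

For a diatomic ideal gas γ = 7/5.
Adiabatic step (PV^γ = const): P₂ = 217×(1/22.9)^(7/5) = 2.708 kPa; T₂ = 288×(1/22.9)^(2/5) = 82.31 K.
Isochoric: P₃ = P₂(T₃/T₂) = 2.708 × (288/82.31) = 9.476 kPa.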